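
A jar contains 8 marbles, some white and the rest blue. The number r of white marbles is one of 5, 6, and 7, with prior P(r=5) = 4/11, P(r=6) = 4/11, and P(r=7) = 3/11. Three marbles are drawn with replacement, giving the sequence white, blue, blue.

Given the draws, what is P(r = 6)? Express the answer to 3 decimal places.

Under each hypothesis, the probability of the observed sequence is: P(data | r = 5) = (5/8)(3/8)(3/8) = 0.087891; P(data | r = 6) = (6/8)(2/8)(2/8) = 0.046875; P(data | r = 7) = (7/8)(1/8)(1/8) = 0.013672.
Weighting by the prior gives 4/11 · 0.087891 = 0.03196, 4/11 · 0.046875 = 0.017045, 3/11 · 0.013672 = 0.0037287; with total 0.052734.
Hence P(r = 6 | data) = (0.017045) / (0.052734) = 0.32323.

0.323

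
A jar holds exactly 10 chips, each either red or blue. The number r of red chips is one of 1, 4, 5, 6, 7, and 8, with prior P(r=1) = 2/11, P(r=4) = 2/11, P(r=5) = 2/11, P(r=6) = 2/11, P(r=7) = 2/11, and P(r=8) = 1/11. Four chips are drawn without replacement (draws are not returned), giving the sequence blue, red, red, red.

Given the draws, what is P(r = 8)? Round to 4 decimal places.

The likelihood of the observed sequence under each hypothesis: P(data | r = 1) = (9/10)(1/9)(0/8) = 0; P(data | r = 4) = (6/10)(4/9)(3/8)(2/7) = 1/35; P(data | r = 5) = (5/10)(5/9)(4/8)(3/7) = 5/84; P(data | r = 6) = (4/10)(6/9)(5/8)(4/7) = 2/21; P(data | r = 7) = (3/10)(7/9)(6/8)(5/7) = 1/8; P(data | r = 8) = (2/10)(8/9)(7/8)(6/7) = 2/15.
Weighting by the prior gives 2/11 · 0 = 0, 2/11 · 1/35 = 2/385, 2/11 · 5/84 = 5/462, 2/11 · 2/21 = 4/231, 2/11 · 1/8 = 1/44, 1/11 · 2/15 = 2/165; summing to 3/44.
Hence P(r = 8 | data) = (2/165) / (3/44) = 8/45.

0.1778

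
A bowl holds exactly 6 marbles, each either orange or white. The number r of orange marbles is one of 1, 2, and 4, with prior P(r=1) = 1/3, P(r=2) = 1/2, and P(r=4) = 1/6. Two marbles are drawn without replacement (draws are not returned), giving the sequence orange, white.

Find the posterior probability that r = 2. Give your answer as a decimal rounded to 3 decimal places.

The likelihood of the observed sequence under each hypothesis: P(data | r = 1) = (1/6)(5/5) = 1/6; P(data | r = 2) = (2/6)(4/5) = 4/15; P(data | r = 4) = (4/6)(2/5) = 4/15.
Weighting by the prior gives 1/3 · 1/6 = 1/18, 1/2 · 4/15 = 2/15, 1/6 · 4/15 = 2/45; these sum to 7/30.
Hence P(r = 2 | data) = (2/15) / (7/30) = 4/7.

0.571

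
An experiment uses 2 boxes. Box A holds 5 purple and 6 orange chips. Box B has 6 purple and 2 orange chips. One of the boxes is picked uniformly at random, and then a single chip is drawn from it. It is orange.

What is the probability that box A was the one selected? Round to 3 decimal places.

Compute the likelihood of this draw for each case: P(data | box A) = (6/11) = 6/11; P(data | box B) = (2/8) = 1/4.
Multiplying each by its prior: 1/2 · 6/11 = 3/11, 1/2 · 1/4 = 1/8; these sum to 35/88.
Hence P(box A | data) = (3/11) / (35/88) = 24/35.

0.686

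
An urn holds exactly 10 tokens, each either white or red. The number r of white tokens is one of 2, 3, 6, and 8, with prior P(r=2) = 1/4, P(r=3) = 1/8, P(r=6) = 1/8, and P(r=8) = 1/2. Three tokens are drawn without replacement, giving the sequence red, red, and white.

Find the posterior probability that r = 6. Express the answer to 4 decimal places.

Under each hypothesis, the probability of the observed sequence is: P(data | r = 2) = (8/10)(7/9)(2/8) = 7/45; P(data | r = 3) = (7/10)(6/9)(3/8) = 7/40; P(data | r = 6) = (4/10)(3/9)(6/8) = 1/10; P(data | r = 8) = (2/10)(1/9)(8/8) = 1/45.
Multiplying each by its prior: 1/4 · 7/45 = 7/180, 1/8 · 7/40 = 7/320, 1/8 · 1/10 = 1/80, 1/2 · 1/45 = 1/90; summing to 27/320.
By Bayes' rule, P(r = 6 | data) = (1/80) / (27/320) = 4/27.

0.1481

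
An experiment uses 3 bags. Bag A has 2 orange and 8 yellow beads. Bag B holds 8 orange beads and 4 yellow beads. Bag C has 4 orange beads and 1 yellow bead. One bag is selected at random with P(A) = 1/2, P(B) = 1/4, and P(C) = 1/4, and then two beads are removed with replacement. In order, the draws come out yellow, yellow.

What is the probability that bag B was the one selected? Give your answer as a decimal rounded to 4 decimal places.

For each hypothesis, P(data | H) works out to: P(data | bag A) = (8/10)(8/10) = 16/25; P(data | bag B) = (4/12)(4/12) = 1/9; P(data | bag C) = (1/5)(1/5) = 1/25.
Weighting by the prior gives 1/2 · 16/25 = 8/25, 1/4 · 1/9 = 1/36, 1/4 · 1/25 = 1/100; these sum to 161/450.
So P(bag B | data) = (1/36) / (161/450) = 25/322.

0.0776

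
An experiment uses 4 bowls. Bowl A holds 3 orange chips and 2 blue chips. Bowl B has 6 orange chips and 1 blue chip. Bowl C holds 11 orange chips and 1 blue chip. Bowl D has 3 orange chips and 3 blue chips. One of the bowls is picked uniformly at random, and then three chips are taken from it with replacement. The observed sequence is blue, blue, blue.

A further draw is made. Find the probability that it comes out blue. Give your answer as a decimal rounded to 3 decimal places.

For each hypothesis, P(data | H) works out to: P(data | bowl A) = (2/5)(2/5)(2/5) = 0.064; P(data | bowl B) = (1/7)(1/7)(1/7) = 0.0029155; P(data | bowl C) = (1/12)(1/12)(1/12) = 0.0005787; P(data | bowl D) = (3/6)(3/6)(3/6) = 0.125.
Multiplying each by its prior: 1/4 · 0.064 = 0.016, 1/4 · 0.0029155 = 0.00072886, 1/4 · 0.0005787 = 0.00014468, 1/4 · 0.125 = 0.03125; summing to 0.048124.
Dividing through by the total gives posterior P(bowl A | data) = 0.33248, P(bowl B | data) = 0.015146, P(bowl C | data) = 0.0030063, P(bowl D | data) = 0.64937.
So P(blue next | data) = Σ P(blue next | H) P(H | data) = (2/5)(0.33248) + (1/7)(0.015146) + (1/12)(0.0030063) + (1/2)(0.64937) = 0.46009.

0.460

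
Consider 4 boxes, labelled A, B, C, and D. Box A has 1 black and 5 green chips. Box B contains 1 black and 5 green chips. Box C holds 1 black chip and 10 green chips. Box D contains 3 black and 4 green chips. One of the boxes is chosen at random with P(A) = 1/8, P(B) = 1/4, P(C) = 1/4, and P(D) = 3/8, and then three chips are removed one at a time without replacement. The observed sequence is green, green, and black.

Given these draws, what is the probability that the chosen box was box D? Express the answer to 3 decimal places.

For each hypothesis, P(data | H) works out to: P(data | box A) = (5/6)(4/5)(1/4) = 0.16667; P(data | box B) = (5/6)(4/5)(1/4) = 0.16667; P(data | box C) = (10/11)(9/10)(1/9) = 0.090909; P(data | box D) = (4/7)(3/6)(3/5) = 0.17143.
The prior-weighted likelihoods are 1/8 · 0.16667 = 0.020833, 1/4 · 0.16667 = 0.041667, 1/4 · 0.090909 = 0.022727, 3/8 · 0.17143 = 0.064286; with total 0.14951.
So P(box D | data) = (0.064286) / (0.14951) = 0.42997.

0.430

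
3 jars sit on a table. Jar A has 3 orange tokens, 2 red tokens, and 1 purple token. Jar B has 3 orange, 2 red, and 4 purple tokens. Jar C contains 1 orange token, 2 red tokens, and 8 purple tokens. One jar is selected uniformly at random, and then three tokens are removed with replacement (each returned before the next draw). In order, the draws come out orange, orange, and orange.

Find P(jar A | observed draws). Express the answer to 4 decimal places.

0.7679

Compute the likelihood of the observed sequence for each case: P(data | jar A) = (3/6)(3/6)(3/6) = 0.125; P(data | jar B) = (3/9)(3/9)(3/9) = 0.037037; P(data | jar C) = (1/11)(1/11)(1/11) = 0.00075131.
Multiplying each by its prior: 1/3 · 0.125 = 0.041667, 1/3 · 0.037037 = 0.012346, 1/3 · 0.00075131 = 0.00025044; these sum to 0.054263.
By Bayes' rule, P(jar A | data) = (0.041667) / (0.054263) = 0.76787.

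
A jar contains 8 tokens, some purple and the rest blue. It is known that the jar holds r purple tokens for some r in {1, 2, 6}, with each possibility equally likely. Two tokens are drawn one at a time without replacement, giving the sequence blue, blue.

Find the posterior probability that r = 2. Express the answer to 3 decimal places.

0.405

For each hypothesis, P(data | H) works out to: P(data | r = 1) = (7/8)(6/7) = 3/4; P(data | r = 2) = (6/8)(5/7) = 15/28; P(data | r = 6) = (2/8)(1/7) = 1/28.
Multiplying each by its prior: 1/3 · 3/4 = 1/4, 1/3 · 15/28 = 5/28, 1/3 · 1/28 = 1/84; these sum to 37/84.
Therefore the posterior P(r = 2 | data) = (5/28) / (37/84) = 15/37.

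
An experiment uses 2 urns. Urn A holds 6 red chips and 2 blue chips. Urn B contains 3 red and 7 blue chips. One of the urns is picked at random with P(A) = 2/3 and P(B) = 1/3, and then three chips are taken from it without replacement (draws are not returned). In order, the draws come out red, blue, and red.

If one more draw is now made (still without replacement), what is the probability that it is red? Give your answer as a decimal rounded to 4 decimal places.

Compute the likelihood of the observed sequence for each case: P(data | urn A) = (6/8)(2/7)(5/6) = 0.17857; P(data | urn B) = (3/10)(7/9)(2/8) = 0.058333.
The prior-weighted likelihoods are 2/3 · 0.17857 = 0.11905, 1/3 · 0.058333 = 0.019444; summing to 0.13849.
The posterior is then P(urn A | data) = 0.8596, P(urn B | data) = 0.1404.
So P(red next | data) = Σ P(red next | H) P(H | data) = (4/5)(0.8596) + (1/7)(0.1404) = 0.70774.

0.7077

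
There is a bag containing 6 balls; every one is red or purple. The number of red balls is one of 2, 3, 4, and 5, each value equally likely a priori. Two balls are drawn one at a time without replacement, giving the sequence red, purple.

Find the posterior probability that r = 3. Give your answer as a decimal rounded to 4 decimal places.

0.3000

Compute the likelihood of the observed sequence for each case: P(data | r = 2) = (2/6)(4/5) = 4/15; P(data | r = 3) = (3/6)(3/5) = 3/10; P(data | r = 4) = (4/6)(2/5) = 4/15; P(data | r = 5) = (5/6)(1/5) = 1/6.
The prior-weighted likelihoods are 1/4 · 4/15 = 1/15, 1/4 · 3/10 = 3/40, 1/4 · 4/15 = 1/15, 1/4 · 1/6 = 1/24; summing to 1/4.
By Bayes' rule, P(r = 3 | data) = (3/40) / (1/4) = 3/10.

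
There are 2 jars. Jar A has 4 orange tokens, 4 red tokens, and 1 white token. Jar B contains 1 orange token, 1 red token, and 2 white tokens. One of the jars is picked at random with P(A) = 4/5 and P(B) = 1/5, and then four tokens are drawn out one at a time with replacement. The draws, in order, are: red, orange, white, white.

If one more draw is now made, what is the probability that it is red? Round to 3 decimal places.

The likelihood of the observed sequence under each hypothesis: P(data | jar A) = (4/9)(4/9)(1/9)(1/9) = 0.0024387; P(data | jar B) = (1/4)(1/4)(2/4)(2/4) = 0.015625.
The prior-weighted likelihoods are 4/5 · 0.0024387 = 0.0019509, 1/5 · 0.015625 = 0.003125; with total 0.0050759.
The posterior is then P(jar A | data) = 0.38435, P(jar B | data) = 0.61565.
The predictive probability is P(red next | data) = (4/9)(0.38435) + (1/4)(0.61565) = 0.32473.

0.325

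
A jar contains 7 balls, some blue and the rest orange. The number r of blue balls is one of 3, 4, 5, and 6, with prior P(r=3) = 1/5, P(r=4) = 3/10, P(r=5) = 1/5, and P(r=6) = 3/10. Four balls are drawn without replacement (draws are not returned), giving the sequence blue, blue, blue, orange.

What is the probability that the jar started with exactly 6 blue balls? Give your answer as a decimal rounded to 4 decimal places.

0.4167

Compute the likelihood of the observed sequence for each case: P(data | r = 3) = (3/7)(2/6)(1/5)(4/4) = 1/35; P(data | r = 4) = (4/7)(3/6)(2/5)(3/4) = 3/35; P(data | r = 5) = (5/7)(4/6)(3/5)(2/4) = 1/7; P(data | r = 6) = (6/7)(5/6)(4/5)(1/4) = 1/7.
Weighting by the prior gives 1/5 · 1/35 = 1/175, 3/10 · 3/35 = 9/350, 1/5 · 1/7 = 1/35, 3/10 · 1/7 = 3/70; with total 18/175.
By Bayes' rule, P(r = 6 | data) = (3/70) / (18/175) = 5/12.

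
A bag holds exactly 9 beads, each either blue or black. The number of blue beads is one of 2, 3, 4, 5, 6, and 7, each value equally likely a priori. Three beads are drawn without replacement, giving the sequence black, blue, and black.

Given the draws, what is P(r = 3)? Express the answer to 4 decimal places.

0.2473

Compute the likelihood of the observed sequence for each case: P(data | r = 2) = (7/9)(2/8)(6/7) = 1/6; P(data | r = 3) = (6/9)(3/8)(5/7) = 5/28; P(data | r = 4) = (5/9)(4/8)(4/7) = 10/63; P(data | r = 5) = (4/9)(5/8)(3/7) = 5/42; P(data | r = 6) = (3/9)(6/8)(2/7) = 1/14; P(data | r = 7) = (2/9)(7/8)(1/7) = 1/36.
Multiplying each by its prior: 1/6 · 1/6 = 1/36, 1/6 · 5/28 = 5/168, 1/6 · 10/63 = 5/189, 1/6 · 5/42 = 5/252, 1/6 · 1/14 = 1/84, 1/6 · 1/36 = 1/216; with total 13/108.
Therefore the posterior P(r = 3 | data) = (5/168) / (13/108) = 45/182.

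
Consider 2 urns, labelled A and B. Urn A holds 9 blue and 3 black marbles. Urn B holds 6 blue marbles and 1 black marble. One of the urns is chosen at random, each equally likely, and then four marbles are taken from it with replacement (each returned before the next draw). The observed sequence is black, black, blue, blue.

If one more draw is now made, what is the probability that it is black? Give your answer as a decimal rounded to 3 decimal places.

The likelihood of the observed sequence under each hypothesis: P(data | urn A) = (3/12)(3/12)(9/12)(9/12) = 0.035156; P(data | urn B) = (1/7)(1/7)(6/7)(6/7) = 0.014994.
The prior-weighted likelihoods are 1/2 · 0.035156 = 0.017578, 1/2 · 0.014994 = 0.0074969; with total 0.025075.
The posterior is then P(urn A | data) = 0.70102, P(urn B | data) = 0.29898.
Averaging over the posterior, P(black next | data) = (1/4)(0.70102) + (1/7)(0.29898) = 0.21797.

0.218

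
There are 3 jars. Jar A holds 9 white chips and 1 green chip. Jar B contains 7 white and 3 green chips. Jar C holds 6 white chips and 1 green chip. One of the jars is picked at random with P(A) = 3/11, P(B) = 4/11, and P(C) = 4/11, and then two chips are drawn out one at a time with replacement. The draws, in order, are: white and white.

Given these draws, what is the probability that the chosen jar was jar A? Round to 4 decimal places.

Compute the likelihood of the observed sequence for each case: P(data | jar A) = (9/10)(9/10) = 0.81; P(data | jar B) = (7/10)(7/10) = 0.49; P(data | jar C) = (6/7)(6/7) = 0.73469.
The prior-weighted likelihoods are 3/11 · 0.81 = 0.22091, 4/11 · 0.49 = 0.17818, 4/11 · 0.73469 = 0.26716; summing to 0.66625.
Therefore the posterior P(jar A | data) = (0.22091) / (0.66625) = 0.33157.

0.3316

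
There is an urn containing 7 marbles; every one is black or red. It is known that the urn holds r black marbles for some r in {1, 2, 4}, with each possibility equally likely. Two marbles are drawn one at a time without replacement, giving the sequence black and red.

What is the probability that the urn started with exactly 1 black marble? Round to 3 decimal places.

0.214

Compute the likelihood of the observed sequence for each case: P(data | r = 1) = (1/7)(6/6) = 1/7; P(data | r = 2) = (2/7)(5/6) = 5/21; P(data | r = 4) = (4/7)(3/6) = 2/7.
Weighting by the prior gives 1/3 · 1/7 = 1/21, 1/3 · 5/21 = 5/63, 1/3 · 2/7 = 2/21; summing to 2/9.
Hence P(r = 1 | data) = (1/21) / (2/9) = 3/14.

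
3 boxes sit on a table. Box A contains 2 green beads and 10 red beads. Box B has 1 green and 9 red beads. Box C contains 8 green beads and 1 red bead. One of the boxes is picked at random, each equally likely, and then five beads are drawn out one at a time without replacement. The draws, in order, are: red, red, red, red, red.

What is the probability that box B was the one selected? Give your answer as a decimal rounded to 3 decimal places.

0.611

For each hypothesis, P(data | H) works out to: P(data | box A) = (10/12)(9/11)(8/10)(7/9)(6/8) = 7/22; P(data | box B) = (9/10)(8/9)(7/8)(6/7)(5/6) = 1/2; P(data | box C) = (1/9)(0/8) = 0.
Multiplying each by its prior: 1/3 · 7/22 = 7/66, 1/3 · 1/2 = 1/6, 1/3 · 0 = 0; these sum to 3/11.
Hence P(box B | data) = (1/6) / (3/11) = 11/18.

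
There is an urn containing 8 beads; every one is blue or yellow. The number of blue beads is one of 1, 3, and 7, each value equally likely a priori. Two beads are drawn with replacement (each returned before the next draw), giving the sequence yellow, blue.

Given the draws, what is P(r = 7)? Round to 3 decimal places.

0.241

For each hypothesis, P(data | H) works out to: P(data | r = 1) = (7/8)(1/8) = 7/64; P(data | r = 3) = (5/8)(3/8) = 15/64; P(data | r = 7) = (1/8)(7/8) = 7/64.
Multiplying each by its prior: 1/3 · 7/64 = 7/192, 1/3 · 15/64 = 5/64, 1/3 · 7/64 = 7/192; with total 29/192.
So P(r = 7 | data) = (7/192) / (29/192) = 7/29.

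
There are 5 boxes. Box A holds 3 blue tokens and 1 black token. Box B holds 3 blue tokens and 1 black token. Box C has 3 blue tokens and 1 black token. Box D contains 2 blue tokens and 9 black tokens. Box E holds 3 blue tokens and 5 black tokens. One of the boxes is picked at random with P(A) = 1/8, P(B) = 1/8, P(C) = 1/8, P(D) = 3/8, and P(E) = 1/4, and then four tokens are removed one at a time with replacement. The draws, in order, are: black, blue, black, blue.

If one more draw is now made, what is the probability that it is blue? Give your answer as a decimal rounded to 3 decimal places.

0.470

The likelihood of the observed sequence under each hypothesis: P(data | box A) = (1/4)(3/4)(1/4)(3/4) = 0.035156; P(data | box B) = (1/4)(3/4)(1/4)(3/4) = 0.035156; P(data | box C) = (1/4)(3/4)(1/4)(3/4) = 0.035156; P(data | box D) = (9/11)(2/11)(9/11)(2/11) = 0.02213; P(data | box E) = (5/8)(3/8)(5/8)(3/8) = 0.054932.
The prior-weighted likelihoods are 1/8 · 0.035156 = 0.0043945, 1/8 · 0.035156 = 0.0043945, 1/8 · 0.035156 = 0.0043945, 3/8 · 0.02213 = 0.0082986, 1/4 · 0.054932 = 0.013733; these sum to 0.035215.
Normalising, the posterior is P(box A | data) = 0.12479, P(box B | data) = 0.12479, P(box C | data) = 0.12479, P(box D | data) = 0.23565, P(box E | data) = 0.38997.
So P(blue next | data) = Σ P(blue next | H) P(H | data) = (3/4)(0.12479) + (3/4)(0.12479) + (3/4)(0.12479) + (2/11)(0.23565) + (3/8)(0.38997) = 0.46987.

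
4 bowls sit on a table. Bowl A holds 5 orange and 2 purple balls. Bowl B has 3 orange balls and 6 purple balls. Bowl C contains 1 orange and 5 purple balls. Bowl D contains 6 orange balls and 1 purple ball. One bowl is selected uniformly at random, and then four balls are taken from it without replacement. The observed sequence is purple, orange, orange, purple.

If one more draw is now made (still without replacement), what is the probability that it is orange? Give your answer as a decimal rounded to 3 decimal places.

0.556

For each hypothesis, P(data | H) works out to: P(data | bowl A) = (2/7)(5/6)(4/5)(1/4) = 1/21; P(data | bowl B) = (6/9)(3/8)(2/7)(5/6) = 5/84; P(data | bowl C) = (5/6)(1/5)(0/4) = 0; P(data | bowl D) = (1/7)(6/6)(5/5)(0/4) = 0.
The prior-weighted likelihoods are 1/4 · 1/21 = 1/84, 1/4 · 5/84 = 5/336, 1/4 · 0 = 0, 1/4 · 0 = 0; with total 3/112.
The posterior is then P(bowl A | data) = 4/9, P(bowl B | data) = 5/9, P(bowl C | data) = 0, P(bowl D | data) = 0.
Averaging over the posterior, P(orange next | data) = (1)(4/9) + (1/5)(5/9) = 5/9.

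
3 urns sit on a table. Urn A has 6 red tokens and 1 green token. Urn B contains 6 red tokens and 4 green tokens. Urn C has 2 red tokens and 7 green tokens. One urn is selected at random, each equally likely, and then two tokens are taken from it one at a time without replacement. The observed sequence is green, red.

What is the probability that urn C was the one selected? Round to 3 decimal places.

0.322

For each hypothesis, P(data | H) works out to: P(data | urn A) = (1/7)(6/6) = 0.14286; P(data | urn B) = (4/10)(6/9) = 0.26667; P(data | urn C) = (7/9)(2/8) = 0.19444.
The prior-weighted likelihoods are 1/3 · 0.14286 = 0.047619, 1/3 · 0.26667 = 0.088889, 1/3 · 0.19444 = 0.064815; these sum to 0.20132.
So P(urn C | data) = (0.064815) / (0.20132) = 0.32194.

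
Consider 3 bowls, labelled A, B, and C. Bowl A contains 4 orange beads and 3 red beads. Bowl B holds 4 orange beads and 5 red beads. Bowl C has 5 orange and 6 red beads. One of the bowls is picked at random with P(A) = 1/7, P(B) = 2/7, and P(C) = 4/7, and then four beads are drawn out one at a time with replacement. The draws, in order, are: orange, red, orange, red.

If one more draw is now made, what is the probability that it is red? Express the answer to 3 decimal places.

Compute the likelihood of the observed sequence for each case: P(data | bowl A) = (4/7)(3/7)(4/7)(3/7) = 0.059975; P(data | bowl B) = (4/9)(5/9)(4/9)(5/9) = 0.060966; P(data | bowl C) = (5/11)(6/11)(5/11)(6/11) = 0.061471.
Multiplying each by its prior: 1/7 · 0.059975 = 0.0085679, 2/7 · 0.060966 = 0.017419, 4/7 · 0.061471 = 0.035126; these sum to 0.061113.
The posterior is then P(bowl A | data) = 0.1402, P(bowl B | data) = 0.28503, P(bowl C | data) = 0.57478.
Averaging over the posterior, P(red next | data) = (3/7)(0.1402) + (5/9)(0.28503) + (6/11)(0.57478) = 0.53195.

0.532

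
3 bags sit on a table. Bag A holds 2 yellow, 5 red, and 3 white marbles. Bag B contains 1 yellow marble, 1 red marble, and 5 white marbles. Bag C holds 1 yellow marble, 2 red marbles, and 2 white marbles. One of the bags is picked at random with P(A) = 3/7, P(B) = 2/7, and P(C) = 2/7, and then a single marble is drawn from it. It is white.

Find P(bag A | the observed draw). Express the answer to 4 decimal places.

0.2877

For each hypothesis, P(data | H) works out to: P(data | bag A) = (3/10) = 3/10; P(data | bag B) = (5/7) = 5/7; P(data | bag C) = (2/5) = 2/5.
Multiplying each by its prior: 3/7 · 3/10 = 9/70, 2/7 · 5/7 = 10/49, 2/7 · 2/5 = 4/35; summing to 219/490.
Hence P(bag A | data) = (9/70) / (219/490) = 21/73.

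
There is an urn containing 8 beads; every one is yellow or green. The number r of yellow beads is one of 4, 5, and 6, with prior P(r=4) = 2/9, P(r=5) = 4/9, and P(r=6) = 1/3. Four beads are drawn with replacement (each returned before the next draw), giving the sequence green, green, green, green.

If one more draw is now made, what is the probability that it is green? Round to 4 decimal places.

0.4406

For each hypothesis, P(data | H) works out to: P(data | r = 4) = (4/8)(4/8)(4/8)(4/8) = 0.0625; P(data | r = 5) = (3/8)(3/8)(3/8)(3/8) = 0.019775; P(data | r = 6) = (2/8)(2/8)(2/8)(2/8) = 0.0039062.
Multiplying each by its prior: 2/9 · 0.0625 = 0.013889, 4/9 · 0.019775 = 0.0087891, 1/3 · 0.0039062 = 0.0013021; with total 0.02398.
Normalising, the posterior is P(r = 4 | data) = 0.57919, P(r = 5 | data) = 0.36652, P(r = 6 | data) = 0.054299.
The predictive probability is P(green next | data) = (1/2)(0.57919) + (3/8)(0.36652) + (1/4)(0.054299) = 0.44061.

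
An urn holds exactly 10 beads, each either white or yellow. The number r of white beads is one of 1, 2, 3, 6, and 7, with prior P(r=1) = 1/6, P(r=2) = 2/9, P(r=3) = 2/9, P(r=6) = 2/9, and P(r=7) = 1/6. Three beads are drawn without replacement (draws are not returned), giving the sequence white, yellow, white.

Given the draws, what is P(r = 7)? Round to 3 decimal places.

Under each hypothesis, the probability of the observed sequence is: P(data | r = 1) = (1/10)(9/9)(0/8) = 0; P(data | r = 2) = (2/10)(8/9)(1/8) = 0.022222; P(data | r = 3) = (3/10)(7/9)(2/8) = 0.058333; P(data | r = 6) = (6/10)(4/9)(5/8) = 0.16667; P(data | r = 7) = (7/10)(3/9)(6/8) = 0.175.
Weighting by the prior gives 1/6 · 0 = 0, 2/9 · 0.022222 = 0.0049383, 2/9 · 0.058333 = 0.012963, 2/9 · 0.16667 = 0.037037, 1/6 · 0.175 = 0.029167; with total 0.084105.
Therefore the posterior P(r = 7 | data) = (0.029167) / (0.084105) = 0.34679.

0.347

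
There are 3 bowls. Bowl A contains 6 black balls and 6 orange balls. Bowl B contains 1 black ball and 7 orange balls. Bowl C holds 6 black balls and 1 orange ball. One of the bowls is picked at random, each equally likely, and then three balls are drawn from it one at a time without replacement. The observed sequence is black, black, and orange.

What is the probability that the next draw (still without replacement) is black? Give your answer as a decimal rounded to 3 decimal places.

For each hypothesis, P(data | H) works out to: P(data | bowl A) = (6/12)(5/11)(6/10) = 3/22; P(data | bowl B) = (1/8)(0/7) = 0; P(data | bowl C) = (6/7)(5/6)(1/5) = 1/7.
The prior-weighted likelihoods are 1/3 · 3/22 = 1/22, 1/3 · 0 = 0, 1/3 · 1/7 = 1/21; summing to 43/462.
Normalising, the posterior is P(bowl A | data) = 21/43, P(bowl B | data) = 0, P(bowl C | data) = 22/43.
So P(black next | data) = Σ P(black next | H) P(H | data) = (4/9)(21/43) + (1)(22/43) = 94/129.

0.729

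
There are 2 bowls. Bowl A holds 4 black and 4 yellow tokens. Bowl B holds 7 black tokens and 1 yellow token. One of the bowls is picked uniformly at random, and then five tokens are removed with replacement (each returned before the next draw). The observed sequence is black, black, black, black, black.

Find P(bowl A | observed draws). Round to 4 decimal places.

For each hypothesis, P(data | H) works out to: P(data | bowl A) = (4/8)(4/8)(4/8)(4/8)(4/8) = 0.03125; P(data | bowl B) = (7/8)(7/8)(7/8)(7/8)(7/8) = 0.51291.
The prior-weighted likelihoods are 1/2 · 0.03125 = 0.015625, 1/2 · 0.51291 = 0.25645; these sum to 0.27208.
By Bayes' rule, P(bowl A | data) = (0.015625) / (0.27208) = 0.057428.

0.0574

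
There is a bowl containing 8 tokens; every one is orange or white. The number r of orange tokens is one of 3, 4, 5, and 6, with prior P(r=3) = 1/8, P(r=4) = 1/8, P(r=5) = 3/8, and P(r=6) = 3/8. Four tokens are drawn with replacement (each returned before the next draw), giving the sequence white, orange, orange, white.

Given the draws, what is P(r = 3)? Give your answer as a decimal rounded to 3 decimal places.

Compute the likelihood of the observed sequence for each case: P(data | r = 3) = (5/8)(3/8)(3/8)(5/8) = 0.054932; P(data | r = 4) = (4/8)(4/8)(4/8)(4/8) = 0.0625; P(data | r = 5) = (3/8)(5/8)(5/8)(3/8) = 0.054932; P(data | r = 6) = (2/8)(6/8)(6/8)(2/8) = 0.035156.
Multiplying each by its prior: 1/8 · 0.054932 = 0.0068665, 1/8 · 0.0625 = 0.0078125, 3/8 · 0.054932 = 0.020599, 3/8 · 0.035156 = 0.013184; with total 0.048462.
Hence P(r = 3 | data) = (0.0068665) / (0.048462) = 0.14169.

0.142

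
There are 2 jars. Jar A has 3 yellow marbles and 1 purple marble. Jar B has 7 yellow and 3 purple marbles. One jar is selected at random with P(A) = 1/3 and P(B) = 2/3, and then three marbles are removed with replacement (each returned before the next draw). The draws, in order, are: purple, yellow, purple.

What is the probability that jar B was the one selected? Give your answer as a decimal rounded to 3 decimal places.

0.729

The likelihood of the observed sequence under each hypothesis: P(data | jar A) = (1/4)(3/4)(1/4) = 0.046875; P(data | jar B) = (3/10)(7/10)(3/10) = 0.063.
Multiplying each by its prior: 1/3 · 0.046875 = 0.015625, 2/3 · 0.063 = 0.042; summing to 0.057625.
Therefore the posterior P(jar B | data) = (0.042) / (0.057625) = 0.72885.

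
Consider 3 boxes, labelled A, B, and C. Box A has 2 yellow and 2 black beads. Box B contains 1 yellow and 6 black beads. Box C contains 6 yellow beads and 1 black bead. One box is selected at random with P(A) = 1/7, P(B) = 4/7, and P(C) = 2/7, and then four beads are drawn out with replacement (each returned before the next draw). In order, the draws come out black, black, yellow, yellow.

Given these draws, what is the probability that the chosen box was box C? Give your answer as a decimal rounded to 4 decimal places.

0.1967

Compute the likelihood of the observed sequence for each case: P(data | box A) = (2/4)(2/4)(2/4)(2/4) = 0.0625; P(data | box B) = (6/7)(6/7)(1/7)(1/7) = 0.014994; P(data | box C) = (1/7)(1/7)(6/7)(6/7) = 0.014994.
Multiplying each by its prior: 1/7 · 0.0625 = 0.0089286, 4/7 · 0.014994 = 0.0085679, 2/7 · 0.014994 = 0.0042839; summing to 0.02178.
Therefore the posterior P(box C | data) = (0.0042839) / (0.02178) = 0.19669.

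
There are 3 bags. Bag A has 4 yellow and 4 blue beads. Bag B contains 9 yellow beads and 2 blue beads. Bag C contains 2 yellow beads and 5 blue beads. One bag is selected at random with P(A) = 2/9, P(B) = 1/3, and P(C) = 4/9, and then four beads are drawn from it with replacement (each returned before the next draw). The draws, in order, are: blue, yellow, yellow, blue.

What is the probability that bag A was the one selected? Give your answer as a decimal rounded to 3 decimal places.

Under each hypothesis, the probability of the observed sequence is: P(data | bag A) = (4/8)(4/8)(4/8)(4/8) = 0.0625; P(data | bag B) = (2/11)(9/11)(9/11)(2/11) = 0.02213; P(data | bag C) = (5/7)(2/7)(2/7)(5/7) = 0.041649.
Weighting by the prior gives 2/9 · 0.0625 = 0.013889, 1/3 · 0.02213 = 0.0073765, 4/9 · 0.041649 = 0.018511; these sum to 0.039776.
So P(bag A | data) = (0.013889) / (0.039776) = 0.34918.

0.349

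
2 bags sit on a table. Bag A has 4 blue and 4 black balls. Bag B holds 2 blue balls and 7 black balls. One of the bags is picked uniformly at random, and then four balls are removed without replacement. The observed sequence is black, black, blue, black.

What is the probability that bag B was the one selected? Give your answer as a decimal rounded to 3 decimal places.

The likelihood of the observed sequence under each hypothesis: P(data | bag A) = (4/8)(3/7)(4/6)(2/5) = 0.057143; P(data | bag B) = (7/9)(6/8)(2/7)(5/6) = 0.13889.
Weighting by the prior gives 1/2 · 0.057143 = 0.028571, 1/2 · 0.13889 = 0.069444; with total 0.098016.
So P(bag B | data) = (0.069444) / (0.098016) = 0.7085.

0.709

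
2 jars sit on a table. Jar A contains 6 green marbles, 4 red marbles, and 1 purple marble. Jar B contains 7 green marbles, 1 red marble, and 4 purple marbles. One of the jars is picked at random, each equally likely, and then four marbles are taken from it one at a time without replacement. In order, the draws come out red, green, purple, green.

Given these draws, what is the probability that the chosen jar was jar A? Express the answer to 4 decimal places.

For each hypothesis, P(data | H) works out to: P(data | jar A) = (4/11)(6/10)(1/9)(5/8) = 0.015152; P(data | jar B) = (1/12)(7/11)(4/10)(6/9) = 0.014141.
Multiplying each by its prior: 1/2 · 0.015152 = 0.0075758, 1/2 · 0.014141 = 0.0070707; with total 0.014646.
So P(jar A | data) = (0.0075758) / (0.014646) = 0.51724.

0.5172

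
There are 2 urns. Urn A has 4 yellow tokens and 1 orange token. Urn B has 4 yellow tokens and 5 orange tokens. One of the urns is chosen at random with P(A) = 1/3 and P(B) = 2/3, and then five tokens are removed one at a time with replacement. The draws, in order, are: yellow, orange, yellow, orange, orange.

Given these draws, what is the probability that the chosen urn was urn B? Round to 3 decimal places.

0.930

Under each hypothesis, the probability of the observed sequence is: P(data | urn A) = (4/5)(1/5)(4/5)(1/5)(1/5) = 0.00512; P(data | urn B) = (4/9)(5/9)(4/9)(5/9)(5/9) = 0.03387.
Multiplying each by its prior: 1/3 · 0.00512 = 0.0017067, 2/3 · 0.03387 = 0.02258; with total 0.024287.
So P(urn B | data) = (0.02258) / (0.024287) = 0.92973.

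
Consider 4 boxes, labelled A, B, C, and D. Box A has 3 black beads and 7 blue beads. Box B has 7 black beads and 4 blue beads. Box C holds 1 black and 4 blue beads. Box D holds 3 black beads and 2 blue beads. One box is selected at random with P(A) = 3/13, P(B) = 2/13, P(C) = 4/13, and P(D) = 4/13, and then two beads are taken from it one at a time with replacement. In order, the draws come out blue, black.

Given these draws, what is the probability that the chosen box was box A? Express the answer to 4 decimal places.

0.2340

The likelihood of the observed sequence under each hypothesis: P(data | box A) = (7/10)(3/10) = 0.21; P(data | box B) = (4/11)(7/11) = 0.2314; P(data | box C) = (4/5)(1/5) = 0.16; P(data | box D) = (2/5)(3/5) = 0.24.
Multiplying each by its prior: 3/13 · 0.21 = 0.048462, 2/13 · 0.2314 = 0.035601, 4/13 · 0.16 = 0.049231, 4/13 · 0.24 = 0.073846; these sum to 0.20714.
So P(box A | data) = (0.048462) / (0.20714) = 0.23396.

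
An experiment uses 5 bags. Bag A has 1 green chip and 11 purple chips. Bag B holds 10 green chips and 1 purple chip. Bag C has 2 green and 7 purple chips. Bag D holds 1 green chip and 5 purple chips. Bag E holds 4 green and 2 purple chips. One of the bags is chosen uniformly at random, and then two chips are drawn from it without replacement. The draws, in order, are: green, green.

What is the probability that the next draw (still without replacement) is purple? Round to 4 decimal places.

Under each hypothesis, the probability of the observed sequence is: P(data | bag A) = (1/12)(0/11) = 0; P(data | bag B) = (10/11)(9/10) = 0.81818; P(data | bag C) = (2/9)(1/8) = 0.027778; P(data | bag D) = (1/6)(0/5) = 0; P(data | bag E) = (4/6)(3/5) = 0.4.
The prior-weighted likelihoods are 1/5 · 0 = 0, 1/5 · 0.81818 = 0.16364, 1/5 · 0.027778 = 0.0055556, 1/5 · 0 = 0, 1/5 · 0.4 = 0.08; summing to 0.24919.
The posterior is then P(bag A | data) = 0, P(bag B | data) = 0.65667, P(bag C | data) = 0.022294, P(bag D | data) = 0, P(bag E | data) = 0.32104.
Averaging over the posterior, P(purple next | data) = (1/9)(0.65667) + (1)(0.022294) + (1/2)(0.32104) = 0.25578.

0.2558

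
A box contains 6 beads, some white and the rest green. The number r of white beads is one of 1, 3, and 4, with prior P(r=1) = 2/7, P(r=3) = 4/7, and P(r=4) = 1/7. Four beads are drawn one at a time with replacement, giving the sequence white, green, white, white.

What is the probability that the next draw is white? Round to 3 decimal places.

0.539

Under each hypothesis, the probability of the observed sequence is: P(data | r = 1) = (1/6)(5/6)(1/6)(1/6) = 0.003858; P(data | r = 3) = (3/6)(3/6)(3/6)(3/6) = 0.0625; P(data | r = 4) = (4/6)(2/6)(4/6)(4/6) = 0.098765.
Multiplying each by its prior: 2/7 · 0.003858 = 0.0011023, 4/7 · 0.0625 = 0.035714, 1/7 · 0.098765 = 0.014109; summing to 0.050926.
Normalising, the posterior is P(r = 1 | data) = 0.021645, P(r = 3 | data) = 0.7013, P(r = 4 | data) = 0.27706.
The predictive probability is P(white next | data) = (1/6)(0.021645) + (1/2)(0.7013) + (2/3)(0.27706) = 0.53896.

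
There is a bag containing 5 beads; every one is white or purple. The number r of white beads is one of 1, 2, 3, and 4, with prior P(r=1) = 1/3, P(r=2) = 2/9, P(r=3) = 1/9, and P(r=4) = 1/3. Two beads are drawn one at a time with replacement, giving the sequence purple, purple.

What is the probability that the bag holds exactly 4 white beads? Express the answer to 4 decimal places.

0.0411

For each hypothesis, P(data | H) works out to: P(data | r = 1) = (4/5)(4/5) = 16/25; P(data | r = 2) = (3/5)(3/5) = 9/25; P(data | r = 3) = (2/5)(2/5) = 4/25; P(data | r = 4) = (1/5)(1/5) = 1/25.
Weighting by the prior gives 1/3 · 16/25 = 16/75, 2/9 · 9/25 = 2/25, 1/9 · 4/25 = 4/225, 1/3 · 1/25 = 1/75; summing to 73/225.
Therefore the posterior P(r = 4 | data) = (1/75) / (73/225) = 3/73.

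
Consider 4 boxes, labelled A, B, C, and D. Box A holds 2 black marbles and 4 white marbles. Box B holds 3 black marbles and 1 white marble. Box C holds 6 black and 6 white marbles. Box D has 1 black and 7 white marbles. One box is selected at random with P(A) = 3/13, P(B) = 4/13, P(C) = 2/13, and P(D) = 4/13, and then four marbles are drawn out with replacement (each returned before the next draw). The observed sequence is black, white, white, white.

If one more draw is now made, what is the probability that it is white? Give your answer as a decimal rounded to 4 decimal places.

0.7033

The likelihood of the observed sequence under each hypothesis: P(data | box A) = (2/6)(4/6)(4/6)(4/6) = 0.098765; P(data | box B) = (3/4)(1/4)(1/4)(1/4) = 0.011719; P(data | box C) = (6/12)(6/12)(6/12)(6/12) = 0.0625; P(data | box D) = (1/8)(7/8)(7/8)(7/8) = 0.08374.
Multiplying each by its prior: 3/13 · 0.098765 = 0.022792, 4/13 · 0.011719 = 0.0036058, 2/13 · 0.0625 = 0.0096154, 4/13 · 0.08374 = 0.025766; these sum to 0.061779.
Normalising, the posterior is P(box A | data) = 0.36893, P(box B | data) = 0.058365, P(box C | data) = 0.15564, P(box D | data) = 0.41707.
The predictive probability is P(white next | data) = (2/3)(0.36893) + (1/4)(0.058365) + (1/2)(0.15564) + (7/8)(0.41707) = 0.7033.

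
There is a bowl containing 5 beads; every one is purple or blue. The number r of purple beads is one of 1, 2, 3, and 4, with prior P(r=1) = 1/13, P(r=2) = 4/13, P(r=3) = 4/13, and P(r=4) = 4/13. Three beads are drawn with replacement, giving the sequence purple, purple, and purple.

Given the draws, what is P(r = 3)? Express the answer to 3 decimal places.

0.272

Under each hypothesis, the probability of the observed sequence is: P(data | r = 1) = (1/5)(1/5)(1/5) = 0.008; P(data | r = 2) = (2/5)(2/5)(2/5) = 0.064; P(data | r = 3) = (3/5)(3/5)(3/5) = 0.216; P(data | r = 4) = (4/5)(4/5)(4/5) = 0.512.
Multiplying each by its prior: 1/13 · 0.008 = 0.00061538, 4/13 · 0.064 = 0.019692, 4/13 · 0.216 = 0.066462, 4/13 · 0.512 = 0.15754; with total 0.24431.
Hence P(r = 3 | data) = (0.066462) / (0.24431) = 0.27204.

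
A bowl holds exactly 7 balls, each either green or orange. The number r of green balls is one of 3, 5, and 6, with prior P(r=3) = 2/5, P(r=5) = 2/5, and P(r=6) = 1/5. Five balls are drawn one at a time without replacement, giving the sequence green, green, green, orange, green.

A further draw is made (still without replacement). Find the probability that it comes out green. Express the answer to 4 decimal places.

0.7143

Under each hypothesis, the probability of the observed sequence is: P(data | r = 3) = (3/7)(2/6)(1/5)(4/4)(0/3) = 0; P(data | r = 5) = (5/7)(4/6)(3/5)(2/4)(2/3) = 2/21; P(data | r = 6) = (6/7)(5/6)(4/5)(1/4)(3/3) = 1/7.
The prior-weighted likelihoods are 2/5 · 0 = 0, 2/5 · 2/21 = 4/105, 1/5 · 1/7 = 1/35; summing to 1/15.
The posterior is then P(r = 3 | data) = 0, P(r = 5 | data) = 4/7, P(r = 6 | data) = 3/7.
Averaging over the posterior, P(green next | data) = (1/2)(4/7) + (1)(3/7) = 5/7.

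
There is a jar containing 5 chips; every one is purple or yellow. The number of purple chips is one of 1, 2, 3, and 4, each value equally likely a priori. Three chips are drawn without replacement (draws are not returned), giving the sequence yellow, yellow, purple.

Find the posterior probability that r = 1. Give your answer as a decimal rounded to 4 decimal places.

0.4000

The likelihood of the observed sequence under each hypothesis: P(data | r = 1) = (4/5)(3/4)(1/3) = 1/5; P(data | r = 2) = (3/5)(2/4)(2/3) = 1/5; P(data | r = 3) = (2/5)(1/4)(3/3) = 1/10; P(data | r = 4) = (1/5)(0/4) = 0.
Multiplying each by its prior: 1/4 · 1/5 = 1/20, 1/4 · 1/5 = 1/20, 1/4 · 1/10 = 1/40, 1/4 · 0 = 0; summing to 1/8.
By Bayes' rule, P(r = 1 | data) = (1/20) / (1/8) = 2/5.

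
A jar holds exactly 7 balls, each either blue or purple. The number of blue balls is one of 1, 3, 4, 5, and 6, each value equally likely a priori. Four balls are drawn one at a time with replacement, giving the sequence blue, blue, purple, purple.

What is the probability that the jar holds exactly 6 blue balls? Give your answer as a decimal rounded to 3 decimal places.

0.078

For each hypothesis, P(data | H) works out to: P(data | r = 1) = (1/7)(1/7)(6/7)(6/7) = 0.014994; P(data | r = 3) = (3/7)(3/7)(4/7)(4/7) = 0.059975; P(data | r = 4) = (4/7)(4/7)(3/7)(3/7) = 0.059975; P(data | r = 5) = (5/7)(5/7)(2/7)(2/7) = 0.041649; P(data | r = 6) = (6/7)(6/7)(1/7)(1/7) = 0.014994.
Weighting by the prior gives 1/5 · 0.014994 = 0.0029988, 1/5 · 0.059975 = 0.011995, 1/5 · 0.059975 = 0.011995, 1/5 · 0.041649 = 0.0083299, 1/5 · 0.014994 = 0.0029988; summing to 0.038317.
By Bayes' rule, P(r = 6 | data) = (0.0029988) / (0.038317) = 0.078261.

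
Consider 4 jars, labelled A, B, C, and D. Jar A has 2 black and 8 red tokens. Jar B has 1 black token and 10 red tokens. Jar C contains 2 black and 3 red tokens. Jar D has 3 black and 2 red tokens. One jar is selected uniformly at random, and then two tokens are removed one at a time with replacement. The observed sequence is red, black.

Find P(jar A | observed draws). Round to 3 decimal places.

Under each hypothesis, the probability of the observed sequence is: P(data | jar A) = (8/10)(2/10) = 0.16; P(data | jar B) = (10/11)(1/11) = 0.082645; P(data | jar C) = (3/5)(2/5) = 0.24; P(data | jar D) = (2/5)(3/5) = 0.24.
Multiplying each by its prior: 1/4 · 0.16 = 0.04, 1/4 · 0.082645 = 0.020661, 1/4 · 0.24 = 0.06, 1/4 · 0.24 = 0.06; summing to 0.18066.
By Bayes' rule, P(jar A | data) = (0.04) / (0.18066) = 0.22141.

0.221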